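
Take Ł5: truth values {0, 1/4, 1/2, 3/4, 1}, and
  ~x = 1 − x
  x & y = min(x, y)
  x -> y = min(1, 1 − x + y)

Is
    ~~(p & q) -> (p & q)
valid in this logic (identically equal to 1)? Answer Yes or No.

Yes

At p = 3/4, q = 3/4, for instance:
p & q = 3/4 & 3/4 = 3/4
~(p & q) = ~3/4 = 1/4
~~(p & q) = ~1/4 = 3/4
~~(p & q) -> (p & q) = 3/4 -> 3/4 = 1
and checking the remaining 24 assignments likewise gives ≥ 1 in every case.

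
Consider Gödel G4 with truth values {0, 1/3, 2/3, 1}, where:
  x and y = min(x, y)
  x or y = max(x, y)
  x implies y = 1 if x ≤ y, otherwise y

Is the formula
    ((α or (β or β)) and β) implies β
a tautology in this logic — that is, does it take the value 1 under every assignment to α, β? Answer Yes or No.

α = 0, β = 0 ↦ 1
α = 0, β = 1/3 ↦ 1
α = 0, β = 2/3 ↦ 1
α = 0, β = 1 ↦ 1
α = 1/3, β = 0 ↦ 1
α = 1/3, β = 1/3 ↦ 1
α = 1/3, β = 2/3 ↦ 1
α = 1/3, β = 1 ↦ 1
α = 2/3, β = 0 ↦ 1
α = 2/3, β = 1/3 ↦ 1
α = 2/3, β = 2/3 ↦ 1
α = 2/3, β = 1 ↦ 1
α = 1, β = 0 ↦ 1
α = 1, β = 1/3 ↦ 1
α = 1, β = 2/3 ↦ 1
α = 1, β = 1 ↦ 1
Every assignment gives a value ≥ 1.

Yes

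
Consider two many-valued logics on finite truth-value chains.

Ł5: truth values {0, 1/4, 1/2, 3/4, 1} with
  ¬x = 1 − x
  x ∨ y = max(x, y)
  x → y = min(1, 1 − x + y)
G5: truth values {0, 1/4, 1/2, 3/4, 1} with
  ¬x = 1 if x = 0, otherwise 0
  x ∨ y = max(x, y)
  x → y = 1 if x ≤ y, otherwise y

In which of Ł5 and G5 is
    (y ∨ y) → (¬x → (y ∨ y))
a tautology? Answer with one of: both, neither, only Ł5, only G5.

both

In Ł5: every assignment gives 1 — tautology.
In G5: every assignment gives 1 — tautology.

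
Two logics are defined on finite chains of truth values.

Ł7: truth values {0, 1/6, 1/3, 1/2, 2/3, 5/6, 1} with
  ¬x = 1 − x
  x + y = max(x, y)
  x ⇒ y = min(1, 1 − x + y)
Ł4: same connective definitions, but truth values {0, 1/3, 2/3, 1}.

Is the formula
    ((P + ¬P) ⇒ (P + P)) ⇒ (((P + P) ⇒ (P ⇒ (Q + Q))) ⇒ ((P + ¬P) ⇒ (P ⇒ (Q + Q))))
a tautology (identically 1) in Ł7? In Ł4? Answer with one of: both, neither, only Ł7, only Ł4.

both

In Ł7: every assignment gives 1 — tautology.
In Ł4: every assignment gives 1 — tautology.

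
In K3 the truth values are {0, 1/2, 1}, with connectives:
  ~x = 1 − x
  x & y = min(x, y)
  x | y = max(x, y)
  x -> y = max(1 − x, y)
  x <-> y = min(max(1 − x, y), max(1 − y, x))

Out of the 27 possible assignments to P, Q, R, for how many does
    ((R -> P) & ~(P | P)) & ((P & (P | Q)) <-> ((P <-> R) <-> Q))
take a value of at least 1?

value 1: 1 assignment (counts)
value 1/2: 13 assignments
value 0: 13 assignments
So 1 of the 27 assignments meets the threshold.

1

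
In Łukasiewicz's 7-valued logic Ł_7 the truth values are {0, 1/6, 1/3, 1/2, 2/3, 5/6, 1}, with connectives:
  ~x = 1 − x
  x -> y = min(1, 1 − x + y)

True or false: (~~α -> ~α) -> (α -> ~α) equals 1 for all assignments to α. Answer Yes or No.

α = 0 ↦ 1
α = 1/6 ↦ 1
α = 1/3 ↦ 1
α = 1/2 ↦ 1
α = 2/3 ↦ 1
α = 5/6 ↦ 1
α = 1 ↦ 1
Every assignment gives a value ≥ 1.

Yes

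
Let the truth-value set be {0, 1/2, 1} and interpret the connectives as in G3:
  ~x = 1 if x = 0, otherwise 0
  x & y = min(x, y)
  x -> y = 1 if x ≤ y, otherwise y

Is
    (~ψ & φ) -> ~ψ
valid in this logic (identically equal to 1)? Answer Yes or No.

Yes

φ = 0, ψ = 0 ↦ 1
φ = 0, ψ = 1/2 ↦ 1
φ = 0, ψ = 1 ↦ 1
φ = 1/2, ψ = 0 ↦ 1
φ = 1/2, ψ = 1/2 ↦ 1
φ = 1/2, ψ = 1 ↦ 1
φ = 1, ψ = 0 ↦ 1
φ = 1, ψ = 1/2 ↦ 1
φ = 1, ψ = 1 ↦ 1
Every assignment gives a value ≥ 1.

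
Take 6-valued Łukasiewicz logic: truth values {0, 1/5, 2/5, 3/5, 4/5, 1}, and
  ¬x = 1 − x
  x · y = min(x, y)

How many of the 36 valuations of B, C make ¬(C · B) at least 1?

11

value 1: 11 assignments (counts)
value 4/5: 9 assignments
value 3/5: 7 assignments
value 2/5: 5 assignments
value 1/5: 3 assignments
value 0: 1 assignment
So 11 of the 36 assignments meet the threshold.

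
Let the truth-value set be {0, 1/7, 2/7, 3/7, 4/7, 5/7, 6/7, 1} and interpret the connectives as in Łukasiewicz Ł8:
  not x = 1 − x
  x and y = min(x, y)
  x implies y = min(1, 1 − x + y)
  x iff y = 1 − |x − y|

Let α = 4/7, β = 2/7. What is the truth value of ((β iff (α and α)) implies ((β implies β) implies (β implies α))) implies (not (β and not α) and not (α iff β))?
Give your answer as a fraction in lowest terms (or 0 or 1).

α and α = 4/7 and 4/7 = 4/7
β iff (α and α) = 2/7 iff 4/7 = 5/7
β implies β = 2/7 implies 2/7 = 1
β implies α = 2/7 implies 4/7 = 1
(β implies β) implies (β implies α) = 1 implies 1 = 1
(β iff (α and α)) implies ((β implies β) implies (β implies α)) = 5/7 implies 1 = 1
not α = not 4/7 = 3/7
β and not α = 2/7 and 3/7 = 2/7
not (β and not α) = not 2/7 = 5/7
α iff β = 4/7 iff 2/7 = 5/7
not (α iff β) = not 5/7 = 2/7
not (β and not α) and not (α iff β) = 5/7 and 2/7 = 2/7
((β iff (α and α)) implies ((β implies β) implies (β implies α))) implies (not (β and not α) and not (α iff β)) = 1 implies 2/7 = 2/7

2/7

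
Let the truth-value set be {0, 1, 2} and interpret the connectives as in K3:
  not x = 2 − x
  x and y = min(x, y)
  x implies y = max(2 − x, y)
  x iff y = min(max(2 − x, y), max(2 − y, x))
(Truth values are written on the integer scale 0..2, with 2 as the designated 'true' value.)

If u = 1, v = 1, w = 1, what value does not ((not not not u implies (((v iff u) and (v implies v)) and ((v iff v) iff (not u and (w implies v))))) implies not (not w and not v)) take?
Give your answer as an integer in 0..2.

not u = not 1 = 1
not not u = not 1 = 1
not not not u = not 1 = 1
v iff u = 1 iff 1 = 1
v implies v = 1 implies 1 = 1
(v iff u) and (v implies v) = 1 and 1 = 1
v iff v = 1 iff 1 = 1
not u = not 1 = 1
w implies v = 1 implies 1 = 1
not u and (w implies v) = 1 and 1 = 1
(v iff v) iff (not u and (w implies v)) = 1 iff 1 = 1
((v iff u) and (v implies v)) and ((v iff v) iff (not u and (w implies v))) = 1 and 1 = 1
not not not u implies (((v iff u) and (v implies v)) and ((v iff v) iff (not u and (w implies v)))) = 1 implies 1 = 1
not w = not 1 = 1
not v = not 1 = 1
not w and not v = 1 and 1 = 1
not (not w and not v) = not 1 = 1
(not not not u implies (((v iff u) and (v implies v)) and ((v iff v) iff (not u and (w implies v))))) implies not (not w and not v) = 1 implies 1 = 1
not ((not not not u implies (((v iff u) and (v implies v)) and ((v iff v) iff (not u and (w implies v))))) implies not (not w and not v)) = not 1 = 1

1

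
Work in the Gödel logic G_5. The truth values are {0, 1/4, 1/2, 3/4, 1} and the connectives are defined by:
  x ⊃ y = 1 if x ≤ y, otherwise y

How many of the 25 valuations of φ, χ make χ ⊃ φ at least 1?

value 1: 15 assignments (counts)
value 3/4: 1 assignment
value 1/2: 2 assignments
value 1/4: 3 assignments
value 0: 4 assignments
So 15 of the 25 assignments meet the threshold.

15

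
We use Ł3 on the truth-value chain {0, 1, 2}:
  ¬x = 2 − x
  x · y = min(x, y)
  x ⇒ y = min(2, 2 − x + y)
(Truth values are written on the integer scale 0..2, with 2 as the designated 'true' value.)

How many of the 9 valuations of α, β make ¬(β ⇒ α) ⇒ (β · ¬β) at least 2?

7

α = 0, β = 0 ↦ 2  ≥
α = 0, β = 1 ↦ 2  ≥
α = 0, β = 2 ↦ 0  <
α = 1, β = 0 ↦ 2  ≥
α = 1, β = 1 ↦ 2  ≥
α = 1, β = 2 ↦ 1  <
α = 2, β = 0 ↦ 2  ≥
α = 2, β = 1 ↦ 2  ≥
α = 2, β = 2 ↦ 2  ≥
So 7 of the 9 assignments meet the threshold.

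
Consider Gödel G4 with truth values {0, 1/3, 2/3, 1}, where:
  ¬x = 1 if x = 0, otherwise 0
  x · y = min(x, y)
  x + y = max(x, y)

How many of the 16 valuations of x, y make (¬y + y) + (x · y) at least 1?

8

x = 0, y = 0 ↦ 1  ≥
x = 0, y = 1/3 ↦ 1/3  <
x = 0, y = 2/3 ↦ 2/3  <
x = 0, y = 1 ↦ 1  ≥
x = 1/3, y = 0 ↦ 1  ≥
x = 1/3, y = 1/3 ↦ 1/3  <
x = 1/3, y = 2/3 ↦ 2/3  <
x = 1/3, y = 1 ↦ 1  ≥
x = 2/3, y = 0 ↦ 1  ≥
x = 2/3, y = 1/3 ↦ 1/3  <
x = 2/3, y = 2/3 ↦ 2/3  <
x = 2/3, y = 1 ↦ 1  ≥
x = 1, y = 0 ↦ 1  ≥
x = 1, y = 1/3 ↦ 1/3  <
x = 1, y = 2/3 ↦ 2/3  <
x = 1, y = 1 ↦ 1  ≥
So 8 of the 16 assignments meet the threshold.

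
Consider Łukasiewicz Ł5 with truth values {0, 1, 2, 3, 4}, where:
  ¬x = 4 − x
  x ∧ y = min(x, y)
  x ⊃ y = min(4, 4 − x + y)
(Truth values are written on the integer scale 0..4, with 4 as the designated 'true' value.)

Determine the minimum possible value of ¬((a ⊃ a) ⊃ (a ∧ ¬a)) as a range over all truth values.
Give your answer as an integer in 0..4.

Take a = 2:
a ⊃ a = 2 ⊃ 2 = 4
¬a = ¬2 = 2
a ∧ ¬a = 2 ∧ 2 = 2
(a ⊃ a) ⊃ (a ∧ ¬a) = 4 ⊃ 2 = 2
¬((a ⊃ a) ⊃ (a ∧ ¬a)) = ¬2 = 2
No assignment yields a value below 2, so this is the minimum.

2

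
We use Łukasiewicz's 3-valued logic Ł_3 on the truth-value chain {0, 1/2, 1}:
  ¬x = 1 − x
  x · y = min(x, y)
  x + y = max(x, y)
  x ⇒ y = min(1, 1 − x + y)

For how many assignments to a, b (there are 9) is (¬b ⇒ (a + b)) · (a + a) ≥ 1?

3

a = 0, b = 0 ↦ 0  <
a = 0, b = 1/2 ↦ 0  <
a = 0, b = 1 ↦ 0  <
a = 1/2, b = 0 ↦ 1/2  <
a = 1/2, b = 1/2 ↦ 1/2  <
a = 1/2, b = 1 ↦ 1/2  <
a = 1, b = 0 ↦ 1  ≥
a = 1, b = 1/2 ↦ 1  ≥
a = 1, b = 1 ↦ 1  ≥
So 3 of the 9 assignments meet the threshold.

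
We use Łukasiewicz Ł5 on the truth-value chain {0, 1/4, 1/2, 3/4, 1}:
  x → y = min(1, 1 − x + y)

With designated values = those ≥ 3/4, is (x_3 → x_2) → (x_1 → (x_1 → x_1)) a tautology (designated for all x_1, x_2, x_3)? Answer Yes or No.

At x_1 = 1, x_2 = 0, x_3 = 1/2, for instance:
x_3 → x_2 = 1/2 → 0 = 1/2
x_1 → x_1 = 1 → 1 = 1
x_1 → (x_1 → x_1) = 1 → 1 = 1
(x_3 → x_2) → (x_1 → (x_1 → x_1)) = 1/2 → 1 = 1
and checking the remaining 124 assignments likewise gives ≥ 3/4 in every case.

Yes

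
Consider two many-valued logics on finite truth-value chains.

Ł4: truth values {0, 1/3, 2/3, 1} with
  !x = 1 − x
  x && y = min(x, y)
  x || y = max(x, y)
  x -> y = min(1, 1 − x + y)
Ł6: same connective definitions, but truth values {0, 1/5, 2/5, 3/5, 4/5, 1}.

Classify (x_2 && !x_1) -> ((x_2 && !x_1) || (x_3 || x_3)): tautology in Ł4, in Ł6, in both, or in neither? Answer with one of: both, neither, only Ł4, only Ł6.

In Ł4: every assignment gives 1 — tautology.
In Ł6: every assignment gives 1 — tautology.

both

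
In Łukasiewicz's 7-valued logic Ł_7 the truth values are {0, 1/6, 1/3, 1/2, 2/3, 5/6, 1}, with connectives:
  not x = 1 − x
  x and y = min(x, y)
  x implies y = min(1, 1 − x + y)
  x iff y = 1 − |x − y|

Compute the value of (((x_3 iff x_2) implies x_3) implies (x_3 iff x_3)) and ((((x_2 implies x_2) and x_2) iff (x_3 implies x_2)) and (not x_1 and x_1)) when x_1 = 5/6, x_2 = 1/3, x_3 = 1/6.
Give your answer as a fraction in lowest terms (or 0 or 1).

x_3 iff x_2 = 1/6 iff 1/3 = 5/6
(x_3 iff x_2) implies x_3 = 5/6 implies 1/6 = 1/3
x_3 iff x_3 = 1/6 iff 1/6 = 1
((x_3 iff x_2) implies x_3) implies (x_3 iff x_3) = 1/3 implies 1 = 1
x_2 implies x_2 = 1/3 implies 1/3 = 1
(x_2 implies x_2) and x_2 = 1 and 1/3 = 1/3
x_3 implies x_2 = 1/6 implies 1/3 = 1
((x_2 implies x_2) and x_2) iff (x_3 implies x_2) = 1/3 iff 1 = 1/3
not x_1 = not 5/6 = 1/6
not x_1 and x_1 = 1/6 and 5/6 = 1/6
(((x_2 implies x_2) and x_2) iff (x_3 implies x_2)) and (not x_1 and x_1) = 1/3 and 1/6 = 1/6
(((x_3 iff x_2) implies x_3) implies (x_3 iff x_3)) and ((((x_2 implies x_2) and x_2) iff (x_3 implies x_2)) and (not x_1 and x_1)) = 1 and 1/6 = 1/6

1/6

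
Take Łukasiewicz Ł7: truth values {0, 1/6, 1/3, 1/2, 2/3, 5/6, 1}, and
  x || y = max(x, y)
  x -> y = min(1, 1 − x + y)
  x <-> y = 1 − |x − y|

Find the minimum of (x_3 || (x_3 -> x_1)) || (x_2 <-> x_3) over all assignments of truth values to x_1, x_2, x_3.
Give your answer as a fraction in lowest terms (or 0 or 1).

Take x_1 = 0, x_2 = 0, x_3 = 1/2:
x_3 -> x_1 = 1/2 -> 0 = 1/2
x_3 || (x_3 -> x_1) = 1/2 || 1/2 = 1/2
x_2 <-> x_3 = 0 <-> 1/2 = 1/2
(x_3 || (x_3 -> x_1)) || (x_2 <-> x_3) = 1/2 || 1/2 = 1/2
No assignment yields a value below 1/2, so this is the minimum.

1/2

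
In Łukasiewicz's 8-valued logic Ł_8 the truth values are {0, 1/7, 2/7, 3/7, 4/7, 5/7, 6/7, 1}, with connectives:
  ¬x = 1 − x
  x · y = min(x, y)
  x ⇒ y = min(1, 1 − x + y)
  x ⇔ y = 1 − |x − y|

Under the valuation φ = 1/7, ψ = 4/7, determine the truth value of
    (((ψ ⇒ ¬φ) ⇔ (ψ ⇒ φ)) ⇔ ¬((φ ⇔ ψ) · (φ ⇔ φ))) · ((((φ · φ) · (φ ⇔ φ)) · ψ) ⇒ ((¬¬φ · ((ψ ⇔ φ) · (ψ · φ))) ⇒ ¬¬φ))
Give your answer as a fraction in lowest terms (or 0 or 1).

¬φ = ¬1/7 = 6/7
ψ ⇒ ¬φ = 4/7 ⇒ 6/7 = 1
ψ ⇒ φ = 4/7 ⇒ 1/7 = 4/7
(ψ ⇒ ¬φ) ⇔ (ψ ⇒ φ) = 1 ⇔ 4/7 = 4/7
φ ⇔ ψ = 1/7 ⇔ 4/7 = 4/7
φ ⇔ φ = 1/7 ⇔ 1/7 = 1
(φ ⇔ ψ) · (φ ⇔ φ) = 4/7 · 1 = 4/7
¬((φ ⇔ ψ) · (φ ⇔ φ)) = ¬4/7 = 3/7
((ψ ⇒ ¬φ) ⇔ (ψ ⇒ φ)) ⇔ ¬((φ ⇔ ψ) · (φ ⇔ φ)) = 4/7 ⇔ 3/7 = 6/7
φ · φ = 1/7 · 1/7 = 1/7
φ ⇔ φ = 1/7 ⇔ 1/7 = 1
(φ · φ) · (φ ⇔ φ) = 1/7 · 1 = 1/7
((φ · φ) · (φ ⇔ φ)) · ψ = 1/7 · 4/7 = 1/7
¬φ = ¬1/7 = 6/7
¬¬φ = ¬6/7 = 1/7
ψ ⇔ φ = 4/7 ⇔ 1/7 = 4/7
ψ · φ = 4/7 · 1/7 = 1/7
(ψ ⇔ φ) · (ψ · φ) = 4/7 · 1/7 = 1/7
¬¬φ · ((ψ ⇔ φ) · (ψ · φ)) = 1/7 · 1/7 = 1/7
¬φ = ¬1/7 = 6/7
¬¬φ = ¬6/7 = 1/7
(¬¬φ · ((ψ ⇔ φ) · (ψ · φ))) ⇒ ¬¬φ = 1/7 ⇒ 1/7 = 1
(((φ · φ) · (φ ⇔ φ)) · ψ) ⇒ ((¬¬φ · ((ψ ⇔ φ) · (ψ · φ))) ⇒ ¬¬φ) = 1/7 ⇒ 1 = 1
(((ψ ⇒ ¬φ) ⇔ (ψ ⇒ φ)) ⇔ ¬((φ ⇔ ψ) · (φ ⇔ φ))) · ((((φ · φ) · (φ ⇔ φ)) · ψ) ⇒ ((¬¬φ · ((ψ ⇔ φ) · (ψ · φ))) ⇒ ¬¬φ)) = 6/7 · 1 = 6/7

6/7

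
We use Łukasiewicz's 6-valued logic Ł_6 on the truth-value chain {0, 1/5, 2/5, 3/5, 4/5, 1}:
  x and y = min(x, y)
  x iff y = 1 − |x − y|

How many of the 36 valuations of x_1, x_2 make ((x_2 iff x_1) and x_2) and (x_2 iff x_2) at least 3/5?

12

value 1: 1 assignment (counts)
value 4/5: 4 assignments (counts)
value 3/5: 7 assignments (counts)
value 2/5: 9 assignments
value 1/5: 8 assignments
value 0: 7 assignments
So 12 of the 36 assignments meet the threshold.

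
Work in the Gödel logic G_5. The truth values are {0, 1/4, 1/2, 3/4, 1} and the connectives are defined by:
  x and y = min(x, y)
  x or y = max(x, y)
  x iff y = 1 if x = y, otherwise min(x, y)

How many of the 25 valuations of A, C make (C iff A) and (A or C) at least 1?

1

value 1: 1 assignment (counts)
value 3/4: 3 assignments
value 1/2: 5 assignments
value 1/4: 7 assignments
value 0: 9 assignments
So 1 of the 25 assignments meets the threshold.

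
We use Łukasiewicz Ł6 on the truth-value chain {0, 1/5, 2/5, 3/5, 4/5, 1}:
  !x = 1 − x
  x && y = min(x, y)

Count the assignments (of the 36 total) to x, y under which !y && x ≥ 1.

1

value 1: 1 assignment (counts)
value 4/5: 3 assignments
value 3/5: 5 assignments
value 2/5: 7 assignments
value 1/5: 9 assignments
value 0: 11 assignments
So 1 of the 36 assignments meets the threshold.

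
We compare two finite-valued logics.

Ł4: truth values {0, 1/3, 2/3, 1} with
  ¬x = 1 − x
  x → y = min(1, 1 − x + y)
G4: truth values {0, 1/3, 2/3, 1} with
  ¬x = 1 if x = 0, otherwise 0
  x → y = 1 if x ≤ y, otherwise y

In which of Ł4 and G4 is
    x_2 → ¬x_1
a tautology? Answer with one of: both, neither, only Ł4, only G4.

neither

In Ł4: at x_1 = 1/3, x_2 = 1 the value is 2/3 — not a tautology.
In G4: at x_1 = 1/3, x_2 = 1/3 the value is 0 — not a tautology.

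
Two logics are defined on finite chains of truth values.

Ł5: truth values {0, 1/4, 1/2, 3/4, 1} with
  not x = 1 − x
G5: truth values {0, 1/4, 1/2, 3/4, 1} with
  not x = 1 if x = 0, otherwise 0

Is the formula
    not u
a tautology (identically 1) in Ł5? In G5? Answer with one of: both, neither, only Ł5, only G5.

In Ł5: at u = 1/4 the value is 3/4 — not a tautology.
In G5: at u = 1/4 the value is 0 — not a tautology.

neither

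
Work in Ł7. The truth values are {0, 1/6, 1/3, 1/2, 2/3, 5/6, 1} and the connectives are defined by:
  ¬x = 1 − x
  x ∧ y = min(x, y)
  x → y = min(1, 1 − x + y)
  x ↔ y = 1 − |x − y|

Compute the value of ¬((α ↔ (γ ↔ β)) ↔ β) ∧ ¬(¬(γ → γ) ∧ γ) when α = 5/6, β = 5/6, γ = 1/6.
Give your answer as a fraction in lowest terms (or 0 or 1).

γ ↔ β = 1/6 ↔ 5/6 = 1/3
α ↔ (γ ↔ β) = 5/6 ↔ 1/3 = 1/2
(α ↔ (γ ↔ β)) ↔ β = 1/2 ↔ 5/6 = 2/3
¬((α ↔ (γ ↔ β)) ↔ β) = ¬2/3 = 1/3
γ → γ = 1/6 → 1/6 = 1
¬(γ → γ) = ¬1 = 0
¬(γ → γ) ∧ γ = 0 ∧ 1/6 = 0
¬(¬(γ → γ) ∧ γ) = ¬0 = 1
¬((α ↔ (γ ↔ β)) ↔ β) ∧ ¬(¬(γ → γ) ∧ γ) = 1/3 ∧ 1 = 1/3

1/3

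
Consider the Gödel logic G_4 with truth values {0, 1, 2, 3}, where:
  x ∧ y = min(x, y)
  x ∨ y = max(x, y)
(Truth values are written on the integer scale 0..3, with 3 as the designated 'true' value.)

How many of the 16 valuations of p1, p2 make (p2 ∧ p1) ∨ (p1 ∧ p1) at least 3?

p1 = 0, p2 = 0 ↦ 0  <
p1 = 0, p2 = 1 ↦ 0  <
p1 = 0, p2 = 2 ↦ 0  <
p1 = 0, p2 = 3 ↦ 0  <
p1 = 1, p2 = 0 ↦ 1  <
p1 = 1, p2 = 1 ↦ 1  <
p1 = 1, p2 = 2 ↦ 1  <
p1 = 1, p2 = 3 ↦ 1  <
p1 = 2, p2 = 0 ↦ 2  <
p1 = 2, p2 = 1 ↦ 2  <
p1 = 2, p2 = 2 ↦ 2  <
p1 = 2, p2 = 3 ↦ 2  <
p1 = 3, p2 = 0 ↦ 3  ≥
p1 = 3, p2 = 1 ↦ 3  ≥
p1 = 3, p2 = 2 ↦ 3  ≥
p1 = 3, p2 = 3 ↦ 3  ≥
So 4 of the 16 assignments meet the threshold.

4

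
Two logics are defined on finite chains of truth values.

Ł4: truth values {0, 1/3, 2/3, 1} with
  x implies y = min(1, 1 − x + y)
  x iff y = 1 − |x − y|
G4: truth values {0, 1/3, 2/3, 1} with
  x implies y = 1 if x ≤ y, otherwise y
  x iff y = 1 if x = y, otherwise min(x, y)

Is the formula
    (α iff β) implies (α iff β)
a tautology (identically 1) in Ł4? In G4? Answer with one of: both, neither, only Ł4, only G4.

In Ł4: every assignment gives 1 — tautology.
In G4: every assignment gives 1 — tautology.

both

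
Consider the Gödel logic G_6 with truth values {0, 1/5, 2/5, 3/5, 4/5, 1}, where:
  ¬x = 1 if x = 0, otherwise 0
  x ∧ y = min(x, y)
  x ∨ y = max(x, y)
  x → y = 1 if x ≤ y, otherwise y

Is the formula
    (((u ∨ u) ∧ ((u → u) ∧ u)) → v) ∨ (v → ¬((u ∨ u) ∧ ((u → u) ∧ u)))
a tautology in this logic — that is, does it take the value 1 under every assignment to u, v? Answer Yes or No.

No

Counterexample: take u = 2/5, v = 1/5.
u ∨ u = 2/5 ∨ 2/5 = 2/5
u → u = 2/5 → 2/5 = 1
(u → u) ∧ u = 1 ∧ 2/5 = 2/5
(u ∨ u) ∧ ((u → u) ∧ u) = 2/5 ∧ 2/5 = 2/5
((u ∨ u) ∧ ((u → u) ∧ u)) → v = 2/5 → 1/5 = 1/5
u ∨ u = 2/5 ∨ 2/5 = 2/5
u → u = 2/5 → 2/5 = 1
(u → u) ∧ u = 1 ∧ 2/5 = 2/5
(u ∨ u) ∧ ((u → u) ∧ u) = 2/5 ∧ 2/5 = 2/5
¬((u ∨ u) ∧ ((u → u) ∧ u)) = ¬2/5 = 0
v → ¬((u ∨ u) ∧ ((u → u) ∧ u)) = 1/5 → 0 = 0
(((u ∨ u) ∧ ((u → u) ∧ u)) → v) ∨ (v → ¬((u ∨ u) ∧ ((u → u) ∧ u))) = 1/5 ∨ 0 = 1/5
This gives 1/5 ≠ 1.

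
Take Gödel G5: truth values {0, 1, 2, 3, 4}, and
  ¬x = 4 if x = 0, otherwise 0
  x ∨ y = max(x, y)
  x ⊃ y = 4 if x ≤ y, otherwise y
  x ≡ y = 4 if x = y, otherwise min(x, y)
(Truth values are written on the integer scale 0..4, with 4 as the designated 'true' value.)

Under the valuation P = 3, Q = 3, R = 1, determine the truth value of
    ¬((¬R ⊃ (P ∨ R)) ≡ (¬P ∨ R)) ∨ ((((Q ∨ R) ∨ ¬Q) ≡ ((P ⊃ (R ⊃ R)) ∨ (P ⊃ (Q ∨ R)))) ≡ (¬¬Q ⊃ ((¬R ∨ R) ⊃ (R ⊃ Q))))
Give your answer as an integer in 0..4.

¬R = ¬1 = 0
P ∨ R = 3 ∨ 1 = 3
¬R ⊃ (P ∨ R) = 0 ⊃ 3 = 4
¬P = ¬3 = 0
¬P ∨ R = 0 ∨ 1 = 1
(¬R ⊃ (P ∨ R)) ≡ (¬P ∨ R) = 4 ≡ 1 = 1
¬((¬R ⊃ (P ∨ R)) ≡ (¬P ∨ R)) = ¬1 = 0
Q ∨ R = 3 ∨ 1 = 3
¬Q = ¬3 = 0
(Q ∨ R) ∨ ¬Q = 3 ∨ 0 = 3
R ⊃ R = 1 ⊃ 1 = 4
P ⊃ (R ⊃ R) = 3 ⊃ 4 = 4
Q ∨ R = 3 ∨ 1 = 3
P ⊃ (Q ∨ R) = 3 ⊃ 3 = 4
(P ⊃ (R ⊃ R)) ∨ (P ⊃ (Q ∨ R)) = 4 ∨ 4 = 4
((Q ∨ R) ∨ ¬Q) ≡ ((P ⊃ (R ⊃ R)) ∨ (P ⊃ (Q ∨ R))) = 3 ≡ 4 = 3
¬Q = ¬3 = 0
¬¬Q = ¬0 = 4
¬R = ¬1 = 0
¬R ∨ R = 0 ∨ 1 = 1
R ⊃ Q = 1 ⊃ 3 = 4
(¬R ∨ R) ⊃ (R ⊃ Q) = 1 ⊃ 4 = 4
¬¬Q ⊃ ((¬R ∨ R) ⊃ (R ⊃ Q)) = 4 ⊃ 4 = 4
(((Q ∨ R) ∨ ¬Q) ≡ ((P ⊃ (R ⊃ R)) ∨ (P ⊃ (Q ∨ R)))) ≡ (¬¬Q ⊃ ((¬R ∨ R) ⊃ (R ⊃ Q))) = 3 ≡ 4 = 3
¬((¬R ⊃ (P ∨ R)) ≡ (¬P ∨ R)) ∨ ((((Q ∨ R) ∨ ¬Q) ≡ ((P ⊃ (R ⊃ R)) ∨ (P ⊃ (Q ∨ R)))) ≡ (¬¬Q ⊃ ((¬R ∨ R) ⊃ (R ⊃ Q)))) = 0 ∨ 3 = 3

3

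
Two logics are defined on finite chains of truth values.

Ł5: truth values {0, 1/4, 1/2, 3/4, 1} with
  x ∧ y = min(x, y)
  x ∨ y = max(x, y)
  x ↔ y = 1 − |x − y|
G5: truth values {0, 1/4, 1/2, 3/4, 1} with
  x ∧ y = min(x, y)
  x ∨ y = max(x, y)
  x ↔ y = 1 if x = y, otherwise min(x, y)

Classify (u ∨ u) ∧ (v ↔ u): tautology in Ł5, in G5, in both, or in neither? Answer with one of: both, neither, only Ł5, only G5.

In Ł5: at u = 0, v = 0 the value is 0 — not a tautology.
In G5: at u = 0, v = 0 the value is 0 — not a tautology.

neither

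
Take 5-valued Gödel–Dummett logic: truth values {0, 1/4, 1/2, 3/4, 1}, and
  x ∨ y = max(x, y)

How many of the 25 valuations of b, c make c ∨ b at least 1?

9

value 1: 9 assignments (counts)
value 3/4: 7 assignments
value 1/2: 5 assignments
value 1/4: 3 assignments
value 0: 1 assignment
So 9 of the 25 assignments meet the threshold.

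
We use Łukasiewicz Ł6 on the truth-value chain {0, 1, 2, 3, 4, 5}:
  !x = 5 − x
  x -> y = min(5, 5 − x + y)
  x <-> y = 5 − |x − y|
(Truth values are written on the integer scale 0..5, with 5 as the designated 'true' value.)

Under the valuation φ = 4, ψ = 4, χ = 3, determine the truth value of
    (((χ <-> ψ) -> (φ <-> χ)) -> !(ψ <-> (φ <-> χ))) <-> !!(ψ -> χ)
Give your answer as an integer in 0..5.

1

χ <-> ψ = 3 <-> 4 = 4
φ <-> χ = 4 <-> 3 = 4
(χ <-> ψ) -> (φ <-> χ) = 4 -> 4 = 5
φ <-> χ = 4 <-> 3 = 4
ψ <-> (φ <-> χ) = 4 <-> 4 = 5
!(ψ <-> (φ <-> χ)) = !5 = 0
((χ <-> ψ) -> (φ <-> χ)) -> !(ψ <-> (φ <-> χ)) = 5 -> 0 = 0
ψ -> χ = 4 -> 3 = 4
!(ψ -> χ) = !4 = 1
!!(ψ -> χ) = !1 = 4
(((χ <-> ψ) -> (φ <-> χ)) -> !(ψ <-> (φ <-> χ))) <-> !!(ψ -> χ) = 0 <-> 4 = 1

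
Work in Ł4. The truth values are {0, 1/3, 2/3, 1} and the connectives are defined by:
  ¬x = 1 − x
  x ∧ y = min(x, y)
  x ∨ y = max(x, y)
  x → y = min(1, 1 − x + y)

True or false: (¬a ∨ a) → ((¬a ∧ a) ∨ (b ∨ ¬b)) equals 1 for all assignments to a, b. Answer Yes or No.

Counterexample: take a = 0, b = 1/3.
¬a = ¬0 = 1
¬a ∨ a = 1 ∨ 0 = 1
¬a = ¬0 = 1
¬a ∧ a = 1 ∧ 0 = 0
¬b = ¬1/3 = 2/3
b ∨ ¬b = 1/3 ∨ 2/3 = 2/3
(¬a ∧ a) ∨ (b ∨ ¬b) = 0 ∨ 2/3 = 2/3
(¬a ∨ a) → ((¬a ∧ a) ∨ (b ∨ ¬b)) = 1 → 2/3 = 2/3
This gives 2/3 ≠ 1.

No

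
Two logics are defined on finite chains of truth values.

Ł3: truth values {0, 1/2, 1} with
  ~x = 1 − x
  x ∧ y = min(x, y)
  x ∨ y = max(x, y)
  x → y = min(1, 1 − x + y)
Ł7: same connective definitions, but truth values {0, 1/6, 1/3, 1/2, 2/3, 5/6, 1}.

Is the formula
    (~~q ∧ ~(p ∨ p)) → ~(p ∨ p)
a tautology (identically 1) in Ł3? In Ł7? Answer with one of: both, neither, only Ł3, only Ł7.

both

In Ł3: every assignment gives 1 — tautology.
In Ł7: every assignment gives 1 — tautology.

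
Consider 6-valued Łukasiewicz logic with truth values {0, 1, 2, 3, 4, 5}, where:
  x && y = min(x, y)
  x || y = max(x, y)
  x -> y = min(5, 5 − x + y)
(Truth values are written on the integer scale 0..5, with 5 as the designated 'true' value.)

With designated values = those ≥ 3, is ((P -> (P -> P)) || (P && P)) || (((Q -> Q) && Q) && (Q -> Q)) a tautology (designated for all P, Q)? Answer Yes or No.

Yes

At P = 3, Q = 1, for instance:
P -> P = 3 -> 3 = 5
P -> (P -> P) = 3 -> 5 = 5
P && P = 3 && 3 = 3
(P -> (P -> P)) || (P && P) = 5 || 3 = 5
Q -> Q = 1 -> 1 = 5
(Q -> Q) && Q = 5 && 1 = 1
Q -> Q = 1 -> 1 = 5
((Q -> Q) && Q) && (Q -> Q) = 1 && 5 = 1
((P -> (P -> P)) || (P && P)) || (((Q -> Q) && Q) && (Q -> Q)) = 5 || 1 = 5
and checking the remaining 35 assignments likewise gives ≥ 3 in every case.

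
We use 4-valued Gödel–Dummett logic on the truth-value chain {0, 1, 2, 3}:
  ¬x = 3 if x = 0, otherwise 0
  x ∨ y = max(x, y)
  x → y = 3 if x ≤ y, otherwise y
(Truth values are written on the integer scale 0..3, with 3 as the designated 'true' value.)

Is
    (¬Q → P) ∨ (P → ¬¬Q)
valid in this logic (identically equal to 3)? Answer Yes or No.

Counterexample: take P = 1, Q = 0.
¬Q = ¬0 = 3
¬Q → P = 3 → 1 = 1
¬Q = ¬0 = 3
¬¬Q = ¬3 = 0
P → ¬¬Q = 1 → 0 = 0
(¬Q → P) ∨ (P → ¬¬Q) = 1 ∨ 0 = 1
This gives 1 ≠ 3.

No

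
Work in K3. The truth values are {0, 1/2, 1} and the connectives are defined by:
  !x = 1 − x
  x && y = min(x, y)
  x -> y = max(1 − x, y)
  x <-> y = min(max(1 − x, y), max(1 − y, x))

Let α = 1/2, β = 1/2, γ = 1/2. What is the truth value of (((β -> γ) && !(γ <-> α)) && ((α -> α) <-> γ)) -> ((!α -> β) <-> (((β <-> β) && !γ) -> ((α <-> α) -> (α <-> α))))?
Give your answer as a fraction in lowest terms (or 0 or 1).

1/2

β -> γ = 1/2 -> 1/2 = 1/2
γ <-> α = 1/2 <-> 1/2 = 1/2
!(γ <-> α) = !1/2 = 1/2
(β -> γ) && !(γ <-> α) = 1/2 && 1/2 = 1/2
α -> α = 1/2 -> 1/2 = 1/2
(α -> α) <-> γ = 1/2 <-> 1/2 = 1/2
((β -> γ) && !(γ <-> α)) && ((α -> α) <-> γ) = 1/2 && 1/2 = 1/2
!α = !1/2 = 1/2
!α -> β = 1/2 -> 1/2 = 1/2
β <-> β = 1/2 <-> 1/2 = 1/2
!γ = !1/2 = 1/2
(β <-> β) && !γ = 1/2 && 1/2 = 1/2
α <-> α = 1/2 <-> 1/2 = 1/2
α <-> α = 1/2 <-> 1/2 = 1/2
(α <-> α) -> (α <-> α) = 1/2 -> 1/2 = 1/2
((β <-> β) && !γ) -> ((α <-> α) -> (α <-> α)) = 1/2 -> 1/2 = 1/2
(!α -> β) <-> (((β <-> β) && !γ) -> ((α <-> α) -> (α <-> α))) = 1/2 <-> 1/2 = 1/2
(((β -> γ) && !(γ <-> α)) && ((α -> α) <-> γ)) -> ((!α -> β) <-> (((β <-> β) && !γ) -> ((α <-> α) -> (α <-> α)))) = 1/2 -> 1/2 = 1/2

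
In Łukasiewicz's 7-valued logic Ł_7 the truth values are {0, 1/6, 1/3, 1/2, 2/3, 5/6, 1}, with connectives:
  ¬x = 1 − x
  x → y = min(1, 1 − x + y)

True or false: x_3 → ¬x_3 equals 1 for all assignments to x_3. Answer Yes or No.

Counterexample: take x_3 = 2/3.
¬x_3 = ¬2/3 = 1/3
x_3 → ¬x_3 = 2/3 → 1/3 = 2/3
This gives 2/3 ≠ 1.

No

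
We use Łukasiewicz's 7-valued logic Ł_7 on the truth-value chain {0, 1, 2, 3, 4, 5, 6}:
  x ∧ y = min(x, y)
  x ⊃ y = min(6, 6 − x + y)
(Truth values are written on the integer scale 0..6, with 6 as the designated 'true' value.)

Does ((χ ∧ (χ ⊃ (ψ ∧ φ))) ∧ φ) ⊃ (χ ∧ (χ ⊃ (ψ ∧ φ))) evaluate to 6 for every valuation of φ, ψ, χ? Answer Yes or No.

At φ = 5, ψ = 0, χ = 3, for instance:
ψ ∧ φ = 0 ∧ 5 = 0
χ ⊃ (ψ ∧ φ) = 3 ⊃ 0 = 3
χ ∧ (χ ⊃ (ψ ∧ φ)) = 3 ∧ 3 = 3
(χ ∧ (χ ⊃ (ψ ∧ φ))) ∧ φ = 3 ∧ 5 = 3
((χ ∧ (χ ⊃ (ψ ∧ φ))) ∧ φ) ⊃ (χ ∧ (χ ⊃ (ψ ∧ φ))) = 3 ⊃ 3 = 6
and checking the remaining 342 assignments likewise gives ≥ 6 in every case.

Yes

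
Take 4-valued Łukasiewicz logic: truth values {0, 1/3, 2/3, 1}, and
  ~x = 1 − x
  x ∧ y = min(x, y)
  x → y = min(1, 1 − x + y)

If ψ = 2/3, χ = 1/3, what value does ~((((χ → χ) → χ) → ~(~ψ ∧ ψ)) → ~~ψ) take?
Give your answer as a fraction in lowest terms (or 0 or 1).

1/3

χ → χ = 1/3 → 1/3 = 1
(χ → χ) → χ = 1 → 1/3 = 1/3
~ψ = ~2/3 = 1/3
~ψ ∧ ψ = 1/3 ∧ 2/3 = 1/3
~(~ψ ∧ ψ) = ~1/3 = 2/3
((χ → χ) → χ) → ~(~ψ ∧ ψ) = 1/3 → 2/3 = 1
~ψ = ~2/3 = 1/3
~~ψ = ~1/3 = 2/3
(((χ → χ) → χ) → ~(~ψ ∧ ψ)) → ~~ψ = 1 → 2/3 = 2/3
~((((χ → χ) → χ) → ~(~ψ ∧ ψ)) → ~~ψ) = ~2/3 = 1/3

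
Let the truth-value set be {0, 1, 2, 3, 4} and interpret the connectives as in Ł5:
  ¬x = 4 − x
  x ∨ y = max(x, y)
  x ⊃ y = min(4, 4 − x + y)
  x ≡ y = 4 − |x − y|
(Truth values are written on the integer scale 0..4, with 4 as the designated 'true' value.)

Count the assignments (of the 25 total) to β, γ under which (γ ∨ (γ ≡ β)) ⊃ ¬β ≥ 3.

value 4: 11 assignments (counts)
value 3: 6 assignments (counts)
value 2: 4 assignments
value 1: 3 assignments
value 0: 1 assignment
So 17 of the 25 assignments meet the threshold.

17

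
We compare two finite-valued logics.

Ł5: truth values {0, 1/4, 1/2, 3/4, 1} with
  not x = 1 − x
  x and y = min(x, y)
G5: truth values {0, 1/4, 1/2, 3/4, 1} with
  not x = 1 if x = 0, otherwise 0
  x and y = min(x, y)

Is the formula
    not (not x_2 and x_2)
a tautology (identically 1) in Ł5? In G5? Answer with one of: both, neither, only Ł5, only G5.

In Ł5: at x_2 = 1/4 the value is 3/4 — not a tautology.
In G5: every assignment gives 1 — tautology.

only G5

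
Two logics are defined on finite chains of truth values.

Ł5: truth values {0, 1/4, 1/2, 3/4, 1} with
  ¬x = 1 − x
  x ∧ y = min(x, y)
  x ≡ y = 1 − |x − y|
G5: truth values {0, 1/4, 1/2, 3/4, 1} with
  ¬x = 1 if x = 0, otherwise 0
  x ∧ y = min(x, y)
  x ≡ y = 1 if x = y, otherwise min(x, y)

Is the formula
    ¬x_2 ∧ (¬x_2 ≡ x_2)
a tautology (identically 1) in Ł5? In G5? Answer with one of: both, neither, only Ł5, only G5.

In Ł5: at x_2 = 0 the value is 0 — not a tautology.
In G5: at x_2 = 0 the value is 0 — not a tautology.

neither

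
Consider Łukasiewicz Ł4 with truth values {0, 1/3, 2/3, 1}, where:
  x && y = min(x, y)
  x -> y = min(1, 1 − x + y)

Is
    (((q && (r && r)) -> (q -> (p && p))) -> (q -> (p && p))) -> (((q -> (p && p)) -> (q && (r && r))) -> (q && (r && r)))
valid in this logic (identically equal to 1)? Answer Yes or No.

Yes

At p = 1/3, q = 1/3, r = 0, for instance:
r && r = 0 && 0 = 0
q && (r && r) = 1/3 && 0 = 0
p && p = 1/3 && 1/3 = 1/3
q -> (p && p) = 1/3 -> 1/3 = 1
(q && (r && r)) -> (q -> (p && p)) = 0 -> 1 = 1
((q && (r && r)) -> (q -> (p && p))) -> (q -> (p && p)) = 1 -> 1 = 1
(q -> (p && p)) -> (q && (r && r)) = 1 -> 0 = 0
((q -> (p && p)) -> (q && (r && r))) -> (q && (r && r)) = 0 -> 0 = 1
(((q && (r && r)) -> (q -> (p && p))) -> (q -> (p && p))) -> (((q -> (p && p)) -> (q && (r && r))) -> (q && (r && r))) = 1 -> 1 = 1
and checking the remaining 63 assignments likewise gives ≥ 1 in every case.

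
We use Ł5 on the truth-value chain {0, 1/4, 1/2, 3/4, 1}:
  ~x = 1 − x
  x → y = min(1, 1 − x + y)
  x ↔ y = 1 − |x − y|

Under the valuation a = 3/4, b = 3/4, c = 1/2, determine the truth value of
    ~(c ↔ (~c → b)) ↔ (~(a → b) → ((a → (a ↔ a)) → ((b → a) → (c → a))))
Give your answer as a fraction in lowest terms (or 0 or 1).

1/2

~c = ~1/2 = 1/2
~c → b = 1/2 → 3/4 = 1
c ↔ (~c → b) = 1/2 ↔ 1 = 1/2
~(c ↔ (~c → b)) = ~1/2 = 1/2
a → b = 3/4 → 3/4 = 1
~(a → b) = ~1 = 0
a ↔ a = 3/4 ↔ 3/4 = 1
a → (a ↔ a) = 3/4 → 1 = 1
b → a = 3/4 → 3/4 = 1
c → a = 1/2 → 3/4 = 1
(b → a) → (c → a) = 1 → 1 = 1
(a → (a ↔ a)) → ((b → a) → (c → a)) = 1 → 1 = 1
~(a → b) → ((a → (a ↔ a)) → ((b → a) → (c → a))) = 0 → 1 = 1
~(c ↔ (~c → b)) ↔ (~(a → b) → ((a → (a ↔ a)) → ((b → a) → (c → a)))) = 1/2 ↔ 1 = 1/2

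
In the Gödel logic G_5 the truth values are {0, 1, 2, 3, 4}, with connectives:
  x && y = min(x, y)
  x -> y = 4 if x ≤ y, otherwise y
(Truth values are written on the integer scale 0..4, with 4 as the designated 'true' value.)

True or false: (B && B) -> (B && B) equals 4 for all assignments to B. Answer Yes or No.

B = 0 ↦ 4
B = 1 ↦ 4
B = 2 ↦ 4
B = 3 ↦ 4
B = 4 ↦ 4
Every assignment gives a value ≥ 4.

Yes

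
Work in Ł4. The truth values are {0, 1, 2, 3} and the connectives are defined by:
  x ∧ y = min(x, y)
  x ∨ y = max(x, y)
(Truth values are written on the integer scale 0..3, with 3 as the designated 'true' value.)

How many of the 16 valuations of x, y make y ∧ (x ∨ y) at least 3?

4

x = 0, y = 0 ↦ 0  <
x = 0, y = 1 ↦ 1  <
x = 0, y = 2 ↦ 2  <
x = 0, y = 3 ↦ 3  ≥
x = 1, y = 0 ↦ 0  <
x = 1, y = 1 ↦ 1  <
x = 1, y = 2 ↦ 2  <
x = 1, y = 3 ↦ 3  ≥
x = 2, y = 0 ↦ 0  <
x = 2, y = 1 ↦ 1  <
x = 2, y = 2 ↦ 2  <
x = 2, y = 3 ↦ 3  ≥
x = 3, y = 0 ↦ 0  <
x = 3, y = 1 ↦ 1  <
x = 3, y = 2 ↦ 2  <
x = 3, y = 3 ↦ 3  ≥
So 4 of the 16 assignments meet the threshold.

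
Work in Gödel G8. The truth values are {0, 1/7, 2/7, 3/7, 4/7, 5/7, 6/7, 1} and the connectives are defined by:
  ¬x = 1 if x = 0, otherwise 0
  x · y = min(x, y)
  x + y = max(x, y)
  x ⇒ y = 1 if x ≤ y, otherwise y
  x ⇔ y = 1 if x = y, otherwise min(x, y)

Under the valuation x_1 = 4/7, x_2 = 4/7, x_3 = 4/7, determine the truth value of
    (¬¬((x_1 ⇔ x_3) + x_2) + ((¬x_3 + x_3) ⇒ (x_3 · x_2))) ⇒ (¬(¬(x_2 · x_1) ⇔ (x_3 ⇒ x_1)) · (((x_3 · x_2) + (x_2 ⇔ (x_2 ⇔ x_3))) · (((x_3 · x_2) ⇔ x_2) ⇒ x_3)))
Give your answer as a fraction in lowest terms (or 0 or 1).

x_1 ⇔ x_3 = 4/7 ⇔ 4/7 = 1
(x_1 ⇔ x_3) + x_2 = 1 + 4/7 = 1
¬((x_1 ⇔ x_3) + x_2) = ¬1 = 0
¬¬((x_1 ⇔ x_3) + x_2) = ¬0 = 1
¬x_3 = ¬4/7 = 0
¬x_3 + x_3 = 0 + 4/7 = 4/7
x_3 · x_2 = 4/7 · 4/7 = 4/7
(¬x_3 + x_3) ⇒ (x_3 · x_2) = 4/7 ⇒ 4/7 = 1
¬¬((x_1 ⇔ x_3) + x_2) + ((¬x_3 + x_3) ⇒ (x_3 · x_2)) = 1 + 1 = 1
x_2 · x_1 = 4/7 · 4/7 = 4/7
¬(x_2 · x_1) = ¬4/7 = 0
x_3 ⇒ x_1 = 4/7 ⇒ 4/7 = 1
¬(x_2 · x_1) ⇔ (x_3 ⇒ x_1) = 0 ⇔ 1 = 0
¬(¬(x_2 · x_1) ⇔ (x_3 ⇒ x_1)) = ¬0 = 1
x_3 · x_2 = 4/7 · 4/7 = 4/7
x_2 ⇔ x_3 = 4/7 ⇔ 4/7 = 1
x_2 ⇔ (x_2 ⇔ x_3) = 4/7 ⇔ 1 = 4/7
(x_3 · x_2) + (x_2 ⇔ (x_2 ⇔ x_3)) = 4/7 + 4/7 = 4/7
x_3 · x_2 = 4/7 · 4/7 = 4/7
(x_3 · x_2) ⇔ x_2 = 4/7 ⇔ 4/7 = 1
((x_3 · x_2) ⇔ x_2) ⇒ x_3 = 1 ⇒ 4/7 = 4/7
((x_3 · x_2) + (x_2 ⇔ (x_2 ⇔ x_3))) · (((x_3 · x_2) ⇔ x_2) ⇒ x_3) = 4/7 · 4/7 = 4/7
¬(¬(x_2 · x_1) ⇔ (x_3 ⇒ x_1)) · (((x_3 · x_2) + (x_2 ⇔ (x_2 ⇔ x_3))) · (((x_3 · x_2) ⇔ x_2) ⇒ x_3)) = 1 · 4/7 = 4/7
(¬¬((x_1 ⇔ x_3) + x_2) + ((¬x_3 + x_3) ⇒ (x_3 · x_2))) ⇒ (¬(¬(x_2 · x_1) ⇔ (x_3 ⇒ x_1)) · (((x_3 · x_2) + (x_2 ⇔ (x_2 ⇔ x_3))) · (((x_3 · x_2) ⇔ x_2) ⇒ x_3))) = 1 ⇒ 4/7 = 4/7

4/7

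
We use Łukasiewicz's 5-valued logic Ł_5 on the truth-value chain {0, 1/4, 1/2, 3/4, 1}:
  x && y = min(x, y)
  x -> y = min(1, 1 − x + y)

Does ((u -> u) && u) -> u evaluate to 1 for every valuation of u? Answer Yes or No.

Yes

u = 0 ↦ 1
u = 1/4 ↦ 1
u = 1/2 ↦ 1
u = 3/4 ↦ 1
u = 1 ↦ 1
Every assignment gives a value ≥ 1.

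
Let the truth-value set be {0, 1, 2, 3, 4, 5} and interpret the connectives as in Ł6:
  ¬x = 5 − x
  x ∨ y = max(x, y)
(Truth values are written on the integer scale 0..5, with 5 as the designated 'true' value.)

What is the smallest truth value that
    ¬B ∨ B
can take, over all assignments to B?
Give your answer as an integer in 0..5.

Take B = 2:
¬B = ¬2 = 3
¬B ∨ B = 3 ∨ 2 = 3
No assignment yields a value below 3, so this is the minimum.

3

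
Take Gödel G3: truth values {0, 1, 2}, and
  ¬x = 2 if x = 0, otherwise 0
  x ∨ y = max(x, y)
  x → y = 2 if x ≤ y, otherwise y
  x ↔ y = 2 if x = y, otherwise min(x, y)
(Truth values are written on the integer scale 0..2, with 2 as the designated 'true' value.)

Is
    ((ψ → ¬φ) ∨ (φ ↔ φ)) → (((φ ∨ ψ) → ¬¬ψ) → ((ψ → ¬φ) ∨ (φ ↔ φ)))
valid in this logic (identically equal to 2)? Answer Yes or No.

φ = 0, ψ = 0 ↦ 2
φ = 0, ψ = 1 ↦ 2
φ = 0, ψ = 2 ↦ 2
φ = 1, ψ = 0 ↦ 2
φ = 1, ψ = 1 ↦ 2
φ = 1, ψ = 2 ↦ 2
φ = 2, ψ = 0 ↦ 2
φ = 2, ψ = 1 ↦ 2
φ = 2, ψ = 2 ↦ 2
Every assignment gives a value ≥ 2.

Yes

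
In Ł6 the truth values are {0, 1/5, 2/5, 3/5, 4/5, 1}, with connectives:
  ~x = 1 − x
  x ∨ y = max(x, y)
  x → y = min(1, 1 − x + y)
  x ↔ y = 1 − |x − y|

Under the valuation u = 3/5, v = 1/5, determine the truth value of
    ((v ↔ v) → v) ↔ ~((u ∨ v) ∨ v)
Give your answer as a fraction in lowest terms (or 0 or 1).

v ↔ v = 1/5 ↔ 1/5 = 1
(v ↔ v) → v = 1 → 1/5 = 1/5
u ∨ v = 3/5 ∨ 1/5 = 3/5
(u ∨ v) ∨ v = 3/5 ∨ 1/5 = 3/5
~((u ∨ v) ∨ v) = ~3/5 = 2/5
((v ↔ v) → v) ↔ ~((u ∨ v) ∨ v) = 1/5 ↔ 2/5 = 4/5

4/5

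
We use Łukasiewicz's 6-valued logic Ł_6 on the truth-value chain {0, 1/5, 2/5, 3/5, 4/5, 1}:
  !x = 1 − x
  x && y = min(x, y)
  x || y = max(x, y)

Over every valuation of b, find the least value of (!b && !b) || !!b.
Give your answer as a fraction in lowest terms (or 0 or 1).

Take b = 2/5:
!b = !2/5 = 3/5
!b = !2/5 = 3/5
!b && !b = 3/5 && 3/5 = 3/5
!b = !2/5 = 3/5
!!b = !3/5 = 2/5
(!b && !b) || !!b = 3/5 || 2/5 = 3/5
No assignment yields a value below 3/5, so this is the minimum.

3/5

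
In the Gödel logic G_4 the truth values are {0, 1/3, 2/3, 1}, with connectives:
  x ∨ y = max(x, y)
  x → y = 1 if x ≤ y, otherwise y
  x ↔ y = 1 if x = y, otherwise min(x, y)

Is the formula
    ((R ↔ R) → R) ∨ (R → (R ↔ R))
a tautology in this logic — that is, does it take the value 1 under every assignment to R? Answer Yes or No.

Yes

R = 0 ↦ 1
R = 1/3 ↦ 1
R = 2/3 ↦ 1
R = 1 ↦ 1
Every assignment gives a value ≥ 1.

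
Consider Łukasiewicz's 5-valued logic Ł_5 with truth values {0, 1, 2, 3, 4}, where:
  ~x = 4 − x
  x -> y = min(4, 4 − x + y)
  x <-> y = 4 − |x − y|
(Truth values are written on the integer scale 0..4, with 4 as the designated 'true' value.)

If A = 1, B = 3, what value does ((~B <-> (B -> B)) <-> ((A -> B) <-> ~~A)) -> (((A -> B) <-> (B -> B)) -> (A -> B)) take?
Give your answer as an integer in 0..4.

~B = ~3 = 1
B -> B = 3 -> 3 = 4
~B <-> (B -> B) = 1 <-> 4 = 1
A -> B = 1 -> 3 = 4
~A = ~1 = 3
~~A = ~3 = 1
(A -> B) <-> ~~A = 4 <-> 1 = 1
(~B <-> (B -> B)) <-> ((A -> B) <-> ~~A) = 1 <-> 1 = 4
A -> B = 1 -> 3 = 4
B -> B = 3 -> 3 = 4
(A -> B) <-> (B -> B) = 4 <-> 4 = 4
A -> B = 1 -> 3 = 4
((A -> B) <-> (B -> B)) -> (A -> B) = 4 -> 4 = 4
((~B <-> (B -> B)) <-> ((A -> B) <-> ~~A)) -> (((A -> B) <-> (B -> B)) -> (A -> B)) = 4 -> 4 = 4

4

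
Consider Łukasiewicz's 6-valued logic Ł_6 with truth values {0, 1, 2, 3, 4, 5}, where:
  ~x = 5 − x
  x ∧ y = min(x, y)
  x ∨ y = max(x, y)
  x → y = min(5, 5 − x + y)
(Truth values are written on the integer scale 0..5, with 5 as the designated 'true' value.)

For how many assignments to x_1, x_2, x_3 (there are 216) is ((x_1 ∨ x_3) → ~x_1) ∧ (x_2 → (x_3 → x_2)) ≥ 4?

126

value 5: 90 assignments (counts)
value 4: 36 assignments (counts)
value 3: 12 assignments
value 2: 36 assignments
value 1: 6 assignments
value 0: 36 assignments
So 126 of the 216 assignments meet the threshold.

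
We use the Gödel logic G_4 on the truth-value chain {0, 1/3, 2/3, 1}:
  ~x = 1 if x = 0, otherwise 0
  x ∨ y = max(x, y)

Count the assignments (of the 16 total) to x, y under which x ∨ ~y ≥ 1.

x = 0, y = 0 ↦ 1  ≥
x = 0, y = 1/3 ↦ 0  <
x = 0, y = 2/3 ↦ 0  <
x = 0, y = 1 ↦ 0  <
x = 1/3, y = 0 ↦ 1  ≥
x = 1/3, y = 1/3 ↦ 1/3  <
x = 1/3, y = 2/3 ↦ 1/3  <
x = 1/3, y = 1 ↦ 1/3  <
x = 2/3, y = 0 ↦ 1  ≥
x = 2/3, y = 1/3 ↦ 2/3  <
x = 2/3, y = 2/3 ↦ 2/3  <
x = 2/3, y = 1 ↦ 2/3  <
x = 1, y = 0 ↦ 1  ≥
x = 1, y = 1/3 ↦ 1  ≥
x = 1, y = 2/3 ↦ 1  ≥
x = 1, y = 1 ↦ 1  ≥
So 7 of the 16 assignments meet the threshold.

7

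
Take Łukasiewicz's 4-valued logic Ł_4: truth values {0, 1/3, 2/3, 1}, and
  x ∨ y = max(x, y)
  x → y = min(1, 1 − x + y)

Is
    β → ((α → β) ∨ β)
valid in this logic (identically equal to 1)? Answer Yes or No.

α = 0, β = 0 ↦ 1
α = 0, β = 1/3 ↦ 1
α = 0, β = 2/3 ↦ 1
α = 0, β = 1 ↦ 1
α = 1/3, β = 0 ↦ 1
α = 1/3, β = 1/3 ↦ 1
α = 1/3, β = 2/3 ↦ 1
α = 1/3, β = 1 ↦ 1
α = 2/3, β = 0 ↦ 1
α = 2/3, β = 1/3 ↦ 1
α = 2/3, β = 2/3 ↦ 1
α = 2/3, β = 1 ↦ 1
α = 1, β = 0 ↦ 1
α = 1, β = 1/3 ↦ 1
α = 1, β = 2/3 ↦ 1
α = 1, β = 1 ↦ 1
Every assignment gives a value ≥ 1.

Yes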